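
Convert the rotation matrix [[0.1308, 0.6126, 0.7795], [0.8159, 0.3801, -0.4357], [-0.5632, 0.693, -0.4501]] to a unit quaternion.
0.515 + 0.5479i + 0.6518j + 0.0987k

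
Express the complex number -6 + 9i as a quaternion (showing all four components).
-6 + 9i + 0j + 0k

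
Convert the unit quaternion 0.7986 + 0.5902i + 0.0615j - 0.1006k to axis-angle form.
axis = (0.9806, 0.1022, -0.1671), θ = 74°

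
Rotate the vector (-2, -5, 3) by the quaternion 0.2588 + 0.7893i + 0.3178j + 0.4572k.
(0.574, 1.49, -5.954)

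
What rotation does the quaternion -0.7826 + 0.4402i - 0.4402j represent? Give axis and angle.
axis = (√2/2, -√2/2, 0), θ = 283°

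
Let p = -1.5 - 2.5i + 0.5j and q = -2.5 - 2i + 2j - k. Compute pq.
-2.25 + 8.75i - 6.75j - 2.5k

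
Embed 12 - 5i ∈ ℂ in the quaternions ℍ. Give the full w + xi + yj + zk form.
12 - 5i + 0j + 0k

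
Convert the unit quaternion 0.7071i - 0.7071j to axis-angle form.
axis = (√2/2, -√2/2, 0), θ = π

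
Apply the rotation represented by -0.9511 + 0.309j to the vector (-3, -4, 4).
(-4.778, -4, 1.473)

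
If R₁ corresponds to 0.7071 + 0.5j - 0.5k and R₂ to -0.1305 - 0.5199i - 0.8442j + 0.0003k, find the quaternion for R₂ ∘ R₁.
0.33 + 0.0543i - 0.9221j - 0.1945k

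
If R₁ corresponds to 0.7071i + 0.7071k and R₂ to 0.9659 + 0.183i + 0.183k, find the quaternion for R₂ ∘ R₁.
-0.2588 + 0.683i + 0.683k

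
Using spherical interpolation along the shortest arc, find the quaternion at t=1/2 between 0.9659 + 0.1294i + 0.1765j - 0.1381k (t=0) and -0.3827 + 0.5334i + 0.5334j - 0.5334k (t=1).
0.896 - 0.2684i - 0.2371j + 0.2626k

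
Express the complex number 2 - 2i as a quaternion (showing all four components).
2 - 2i + 0j + 0k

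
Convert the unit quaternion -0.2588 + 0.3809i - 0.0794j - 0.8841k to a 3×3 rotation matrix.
[[-0.5759, -0.5181, -0.6324], [0.3971, -0.8534, 0.3375], [-0.7146, -0.0568, 0.6972]]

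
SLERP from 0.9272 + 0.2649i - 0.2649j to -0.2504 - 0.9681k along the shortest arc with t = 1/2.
0.7501 + 0.1687i - 0.1687j + 0.6167k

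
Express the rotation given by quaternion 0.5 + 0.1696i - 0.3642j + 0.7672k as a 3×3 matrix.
[[-0.4425, -0.8907, -0.104], [0.6437, -0.2347, -0.7284], [0.6244, -0.3892, 0.6772]]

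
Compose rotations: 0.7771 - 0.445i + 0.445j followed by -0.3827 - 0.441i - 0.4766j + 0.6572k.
-0.2816 - 0.4649i - 0.8331j + 0.1024k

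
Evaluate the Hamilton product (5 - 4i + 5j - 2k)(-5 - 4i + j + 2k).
-42 + 12i - 4j + 36k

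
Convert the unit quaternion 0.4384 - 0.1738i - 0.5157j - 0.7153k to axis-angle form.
axis = (-0.1934, -0.5738, -0.7959), θ = 128°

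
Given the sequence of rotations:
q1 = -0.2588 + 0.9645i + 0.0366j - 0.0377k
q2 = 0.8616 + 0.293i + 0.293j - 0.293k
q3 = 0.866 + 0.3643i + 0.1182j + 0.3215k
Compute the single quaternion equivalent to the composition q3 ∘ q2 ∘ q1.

q2 · q1 = -0.5274 + 0.7549i - 0.3158j - 0.2285k
q3 · q2 · q1 = -0.6209 + 0.5361i - 0.0099j - 0.5717k
-0.6209 + 0.5361i - 0.0099j - 0.5717k


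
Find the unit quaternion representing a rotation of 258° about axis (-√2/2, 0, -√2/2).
-0.6293 - 0.5495i - 0.5495k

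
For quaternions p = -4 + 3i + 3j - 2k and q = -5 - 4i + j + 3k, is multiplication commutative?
No: pq = 35 + 12i - 20j + 13k ≠ 35 - 10i - 18j - 17k = qp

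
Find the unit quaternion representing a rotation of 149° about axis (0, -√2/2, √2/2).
0.2672 - 0.6814j + 0.6814k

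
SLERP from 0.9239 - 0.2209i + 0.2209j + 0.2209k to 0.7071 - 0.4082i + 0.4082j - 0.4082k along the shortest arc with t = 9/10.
0.7488 - 0.3981i + 0.3981j - 0.3497k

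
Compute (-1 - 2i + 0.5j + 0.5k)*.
-1 + 2i - 0.5j - 0.5k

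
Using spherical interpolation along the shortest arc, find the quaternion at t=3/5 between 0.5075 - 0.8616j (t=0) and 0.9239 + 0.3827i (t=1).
0.8739 + 0.2621i - 0.4094j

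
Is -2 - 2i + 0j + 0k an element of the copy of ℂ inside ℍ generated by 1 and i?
Yes. The quaternion -2 - 2i has j- and k-coefficients y = z = 0, so it lies in the complex subalgebra spanned by 1 and i.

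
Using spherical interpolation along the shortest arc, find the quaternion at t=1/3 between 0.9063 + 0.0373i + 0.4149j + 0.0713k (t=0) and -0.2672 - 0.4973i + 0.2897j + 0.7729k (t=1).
0.888 + 0.2684i + 0.21j - 0.3087k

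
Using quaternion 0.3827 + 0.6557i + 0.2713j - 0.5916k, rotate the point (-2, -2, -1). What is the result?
(-1.355, 2.137, 1.612)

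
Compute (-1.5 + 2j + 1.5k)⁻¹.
-0.1765 - 0.2353j - 0.1765k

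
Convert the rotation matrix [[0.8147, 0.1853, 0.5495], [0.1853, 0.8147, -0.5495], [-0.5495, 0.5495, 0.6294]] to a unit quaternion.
0.9026 + 0.3044i + 0.3044j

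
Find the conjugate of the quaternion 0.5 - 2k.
0.5 + 2k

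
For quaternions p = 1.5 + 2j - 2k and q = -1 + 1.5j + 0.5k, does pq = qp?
No: pq = -3.5 + 4i + 0.25j + 2.75k ≠ -3.5 - 4i + 0.25j + 2.75k = qp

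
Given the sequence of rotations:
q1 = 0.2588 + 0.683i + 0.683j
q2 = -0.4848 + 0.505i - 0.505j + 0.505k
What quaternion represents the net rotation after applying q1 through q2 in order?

q2 · q1 = -0.1255 - 0.5453i - 0.1169j + 0.8205k
-0.1255 - 0.5453i - 0.1169j + 0.8205k


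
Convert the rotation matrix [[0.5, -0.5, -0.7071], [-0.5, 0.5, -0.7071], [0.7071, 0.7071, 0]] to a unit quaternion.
0.7071 + 0.5i - 0.5j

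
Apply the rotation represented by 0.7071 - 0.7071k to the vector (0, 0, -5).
(0, 0, -5)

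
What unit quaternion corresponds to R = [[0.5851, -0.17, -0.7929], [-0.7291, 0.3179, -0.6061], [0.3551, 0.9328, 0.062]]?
0.7009 + 0.5489i - 0.4095j - 0.1994k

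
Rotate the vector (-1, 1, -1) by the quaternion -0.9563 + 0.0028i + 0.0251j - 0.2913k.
(-1.336, 0.282, -1.065)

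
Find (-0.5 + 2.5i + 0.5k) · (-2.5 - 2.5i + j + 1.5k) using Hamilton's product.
6.75 - 5.5i - 5.5j + 0.5k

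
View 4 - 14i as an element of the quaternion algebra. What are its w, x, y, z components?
4 - 14i + 0j + 0k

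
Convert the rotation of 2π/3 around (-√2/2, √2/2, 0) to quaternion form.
0.5 - 0.6124i + 0.6124j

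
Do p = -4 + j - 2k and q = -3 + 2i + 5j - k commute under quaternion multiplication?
No: pq = 5 + i - 27j + 8k ≠ 5 - 17i - 19j + 12k = qp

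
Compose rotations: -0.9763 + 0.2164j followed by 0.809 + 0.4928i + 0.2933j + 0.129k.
-0.8533 - 0.509i - 0.1113j - 0.0193k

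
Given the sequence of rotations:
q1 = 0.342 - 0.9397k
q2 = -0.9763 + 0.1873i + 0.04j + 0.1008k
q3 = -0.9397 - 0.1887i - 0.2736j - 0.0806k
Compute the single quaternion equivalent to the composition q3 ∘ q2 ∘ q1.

q2 · q1 = -0.2392 + 0.0265i + 0.1897j + 0.9519k
q3 · q2 · q1 = 0.3584 - 0.2249i + 0.0647j - 0.9038k
0.3584 - 0.2249i + 0.0647j - 0.9038k


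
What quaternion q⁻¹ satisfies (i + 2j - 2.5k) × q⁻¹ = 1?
-0.0889i - 0.1778j + 0.2222k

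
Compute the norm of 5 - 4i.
√41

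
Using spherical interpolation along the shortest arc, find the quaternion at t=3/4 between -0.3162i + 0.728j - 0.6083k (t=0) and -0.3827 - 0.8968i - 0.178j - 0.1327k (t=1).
-0.3314 - 0.883i + 0.091j - 0.3197k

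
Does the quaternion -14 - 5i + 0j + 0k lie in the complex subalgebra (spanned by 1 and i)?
Yes. The quaternion -14 - 5i has j- and k-coefficients y = z = 0, so it lies in the complex subalgebra spanned by 1 and i.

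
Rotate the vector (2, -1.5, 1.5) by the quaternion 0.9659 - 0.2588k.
(0.982, -2.299, 1.5)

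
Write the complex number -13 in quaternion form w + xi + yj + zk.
-13 + 0i + 0j + 0k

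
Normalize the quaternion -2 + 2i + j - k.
-0.6325 + 0.6325i + 0.3162j - 0.3162k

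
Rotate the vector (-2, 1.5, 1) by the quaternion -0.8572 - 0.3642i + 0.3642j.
(-2.492, 1.008, 0.157)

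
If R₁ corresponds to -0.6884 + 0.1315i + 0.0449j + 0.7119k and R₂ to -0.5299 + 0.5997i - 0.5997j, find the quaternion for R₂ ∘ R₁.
0.3128 - 0.9094i - 0.0379j - 0.2714k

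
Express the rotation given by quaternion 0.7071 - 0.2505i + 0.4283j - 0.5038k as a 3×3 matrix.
[[0.1255, 0.4979, 0.8581], [-0.9271, 0.3669, -0.0773], [-0.3533, -0.7858, 0.5076]]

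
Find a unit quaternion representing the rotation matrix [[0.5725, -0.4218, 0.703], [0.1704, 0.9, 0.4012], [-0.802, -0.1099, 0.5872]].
0.8746 - 0.1461i + 0.4302j + 0.1693k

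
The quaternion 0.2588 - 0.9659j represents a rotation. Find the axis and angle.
axis = (0, -1, 0), θ = 5π/6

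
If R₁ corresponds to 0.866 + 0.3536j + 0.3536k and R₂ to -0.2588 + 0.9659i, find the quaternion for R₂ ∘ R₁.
-0.2241 + 0.8365i - 0.4331j + 0.25k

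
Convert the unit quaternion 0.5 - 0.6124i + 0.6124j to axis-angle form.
axis = (-√2/2, √2/2, 0), θ = 2π/3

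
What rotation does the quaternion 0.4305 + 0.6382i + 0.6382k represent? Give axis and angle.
axis = (√2/2, 0, √2/2), θ = 129°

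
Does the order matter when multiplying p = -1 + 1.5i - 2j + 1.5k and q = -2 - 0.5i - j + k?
Yes: pq = -0.75 - 3i + 2.75j - 6.5k ≠ -0.75 - 2i + 7.25j - 1.5k = qp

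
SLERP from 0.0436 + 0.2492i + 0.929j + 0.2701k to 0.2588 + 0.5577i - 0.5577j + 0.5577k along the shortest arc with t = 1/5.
-0.0314 + 0.0727i + 0.9926j + 0.0916k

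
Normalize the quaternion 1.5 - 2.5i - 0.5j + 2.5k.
0.3873 - 0.6455i - 0.1291j + 0.6455k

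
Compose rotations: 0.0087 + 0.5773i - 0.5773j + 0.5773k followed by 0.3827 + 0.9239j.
0.5367 + 0.7543i - 0.2129j - 0.3124k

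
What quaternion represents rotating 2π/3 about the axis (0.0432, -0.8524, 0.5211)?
0.5 + 0.0374i - 0.7382j + 0.4513k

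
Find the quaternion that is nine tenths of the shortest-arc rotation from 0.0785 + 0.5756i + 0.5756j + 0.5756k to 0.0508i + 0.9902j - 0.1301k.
0.0094 + 0.1161i + 0.9918j - 0.0525k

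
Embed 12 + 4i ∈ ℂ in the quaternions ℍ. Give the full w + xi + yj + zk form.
12 + 4i + 0j + 0k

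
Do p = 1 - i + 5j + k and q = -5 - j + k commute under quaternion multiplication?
No: pq = -1 + 11i - 25j - 3k ≠ -1 - i - 27j - 5k = qp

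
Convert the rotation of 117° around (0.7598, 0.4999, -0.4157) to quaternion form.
0.5225 + 0.6478i + 0.4262j - 0.3544k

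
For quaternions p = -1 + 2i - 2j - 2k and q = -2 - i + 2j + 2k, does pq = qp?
No: pq = 12 - 3i + 4k ≠ 12 - 3i + 4j = qp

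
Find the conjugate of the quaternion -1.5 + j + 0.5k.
-1.5 - j - 0.5k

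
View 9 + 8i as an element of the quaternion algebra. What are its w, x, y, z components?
9 + 8i + 0j + 0k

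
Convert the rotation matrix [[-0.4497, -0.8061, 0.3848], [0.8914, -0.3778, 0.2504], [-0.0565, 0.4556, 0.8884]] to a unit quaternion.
0.515 + 0.0996i + 0.2142j + 0.824k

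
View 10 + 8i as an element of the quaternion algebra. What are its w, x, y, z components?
10 + 8i + 0j + 0k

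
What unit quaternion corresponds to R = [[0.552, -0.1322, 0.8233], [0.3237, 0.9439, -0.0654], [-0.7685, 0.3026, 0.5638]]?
0.8746 + 0.1052i + 0.455j + 0.1303k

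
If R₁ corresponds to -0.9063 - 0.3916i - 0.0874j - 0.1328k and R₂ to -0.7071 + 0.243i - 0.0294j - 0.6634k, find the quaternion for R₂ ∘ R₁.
0.6453 + 0.0026i + 0.3805j + 0.6624k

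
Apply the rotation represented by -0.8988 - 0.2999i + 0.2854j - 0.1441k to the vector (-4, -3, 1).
(-2.318, -3.309, -3.111)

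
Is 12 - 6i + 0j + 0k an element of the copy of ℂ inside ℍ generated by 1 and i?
Yes. The quaternion 12 - 6i has j- and k-coefficients y = z = 0, so it lies in the complex subalgebra spanned by 1 and i.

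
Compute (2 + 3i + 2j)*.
2 - 3i - 2j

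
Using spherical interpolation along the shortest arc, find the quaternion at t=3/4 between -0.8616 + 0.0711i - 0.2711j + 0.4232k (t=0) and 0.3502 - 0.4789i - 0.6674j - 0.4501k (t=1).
-0.5707 + 0.4267i + 0.4764j + 0.5149k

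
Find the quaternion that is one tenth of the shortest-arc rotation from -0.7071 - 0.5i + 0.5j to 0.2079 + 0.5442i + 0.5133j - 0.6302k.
-0.7133 - 0.5609i + 0.4105j + 0.0896k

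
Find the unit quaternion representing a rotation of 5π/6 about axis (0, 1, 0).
0.2588 + 0.9659j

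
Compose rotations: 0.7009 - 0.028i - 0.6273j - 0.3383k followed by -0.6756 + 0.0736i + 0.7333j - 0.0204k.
-0.0184 - 0.1904i + 0.9632j + 0.1886k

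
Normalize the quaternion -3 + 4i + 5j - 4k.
-0.3693 + 0.4924i + 0.6155j - 0.4924k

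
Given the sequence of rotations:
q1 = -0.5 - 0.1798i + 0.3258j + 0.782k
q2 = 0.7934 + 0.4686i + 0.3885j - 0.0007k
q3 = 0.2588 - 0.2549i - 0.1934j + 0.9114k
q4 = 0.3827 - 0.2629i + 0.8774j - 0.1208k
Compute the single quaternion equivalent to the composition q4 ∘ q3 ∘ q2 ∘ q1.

q2 · q1 = -0.4385 - 0.0729i - 0.3021j + 0.8433k
q3 · q2 · q1 = -0.9591 + 0.2051i + 0.1551j - 0.1185k
q4 · q3 · q2 · q1 = -0.4635 + 0.2454i - 0.8381j - 0.1502k
-0.4635 + 0.2454i - 0.8381j - 0.1502k


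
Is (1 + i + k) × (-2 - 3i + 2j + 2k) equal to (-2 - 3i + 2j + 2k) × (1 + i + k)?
No: pq = -1 - 7i - 3j + 2k ≠ -1 - 3i + 7j - 2k = qp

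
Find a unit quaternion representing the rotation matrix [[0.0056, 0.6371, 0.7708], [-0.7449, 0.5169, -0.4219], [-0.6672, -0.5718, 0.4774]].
0.7071 - 0.053i + 0.5084j - 0.4886k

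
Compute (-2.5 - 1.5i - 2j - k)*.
-2.5 + 1.5i + 2j + k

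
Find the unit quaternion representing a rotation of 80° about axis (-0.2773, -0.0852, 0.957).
0.766 - 0.1782i - 0.0548j + 0.6151k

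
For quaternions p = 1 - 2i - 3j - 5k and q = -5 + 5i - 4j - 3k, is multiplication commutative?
No: pq = -22 + 4i - 20j + 45k ≠ -22 + 26i + 42j - k = qp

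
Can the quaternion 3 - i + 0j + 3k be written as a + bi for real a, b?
No. The quaternion 3 - i + 3k has j-coefficient y = 0 and k-coefficient z = 3, not both zero, so it does not lie in the complex subalgebra spanned by 1 and i.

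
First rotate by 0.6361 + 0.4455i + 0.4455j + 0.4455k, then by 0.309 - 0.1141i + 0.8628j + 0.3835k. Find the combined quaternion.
-0.3078 + 0.2786i + 0.9082j - 0.0536k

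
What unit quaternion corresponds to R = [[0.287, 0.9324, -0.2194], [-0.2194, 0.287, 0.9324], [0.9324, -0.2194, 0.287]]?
0.6821 - 0.4222i - 0.4222j - 0.4222k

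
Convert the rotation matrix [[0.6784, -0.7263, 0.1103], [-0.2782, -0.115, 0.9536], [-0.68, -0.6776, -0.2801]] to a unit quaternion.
0.5664 - 0.72i + 0.3488j + 0.1978k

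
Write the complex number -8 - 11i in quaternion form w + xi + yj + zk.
-8 - 11i + 0j + 0k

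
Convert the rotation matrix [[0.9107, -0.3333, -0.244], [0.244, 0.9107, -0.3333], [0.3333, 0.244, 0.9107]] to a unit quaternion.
0.9659 + 0.1494i - 0.1494j + 0.1494k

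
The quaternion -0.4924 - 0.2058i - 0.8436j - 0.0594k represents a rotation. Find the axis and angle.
axis = (-0.2365, -0.9692, -0.0682), θ = 239°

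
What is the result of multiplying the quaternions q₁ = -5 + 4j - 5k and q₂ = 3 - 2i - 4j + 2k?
11 - 2i + 42j - 17k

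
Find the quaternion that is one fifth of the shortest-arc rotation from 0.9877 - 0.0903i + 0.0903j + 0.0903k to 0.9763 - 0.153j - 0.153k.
0.9956 - 0.0728i + 0.0416j + 0.0416k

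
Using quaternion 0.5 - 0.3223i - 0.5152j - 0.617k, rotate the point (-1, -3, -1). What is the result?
(-2.438, -0.766, -2.115)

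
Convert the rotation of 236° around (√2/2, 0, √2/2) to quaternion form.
-0.4695 + 0.6243i + 0.6243k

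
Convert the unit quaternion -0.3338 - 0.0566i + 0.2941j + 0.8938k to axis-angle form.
axis = (-0.06, 0.312, 0.9482), θ = 219°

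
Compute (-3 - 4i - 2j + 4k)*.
-3 + 4i + 2j - 4k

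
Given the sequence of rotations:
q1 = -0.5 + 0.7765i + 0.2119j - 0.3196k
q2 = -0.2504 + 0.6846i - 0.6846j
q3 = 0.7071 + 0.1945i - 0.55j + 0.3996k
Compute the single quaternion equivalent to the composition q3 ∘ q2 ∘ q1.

q2 · q1 = -0.2613 - 0.3179i + 0.508j + 0.7567k
q3 · q2 · q1 = -0.1459 - 0.8948i + 0.2287j + 0.3546k
-0.1459 - 0.8948i + 0.2287j + 0.3546k


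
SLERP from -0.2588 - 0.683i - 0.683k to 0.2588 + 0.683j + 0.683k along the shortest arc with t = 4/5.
-0.2821 - 0.1617i - 0.5829j - 0.7446k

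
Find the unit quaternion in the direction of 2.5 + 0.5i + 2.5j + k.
0.6742 + 0.1348i + 0.6742j + 0.2697k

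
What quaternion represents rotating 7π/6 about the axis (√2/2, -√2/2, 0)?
-0.2588 + 0.683i - 0.683j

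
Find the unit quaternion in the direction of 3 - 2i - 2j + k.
0.7071 - 0.4714i - 0.4714j + 0.2357k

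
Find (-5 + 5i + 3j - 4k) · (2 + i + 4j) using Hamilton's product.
-27 + 21i - 18j + 9k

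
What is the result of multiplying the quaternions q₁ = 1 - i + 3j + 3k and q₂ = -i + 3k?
-10 + 8i + 6k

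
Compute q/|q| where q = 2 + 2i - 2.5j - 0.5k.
0.5252 + 0.5252i - 0.6565j - 0.1313k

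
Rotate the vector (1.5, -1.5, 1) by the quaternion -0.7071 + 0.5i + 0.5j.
(-0.707, 0.707, 2.121)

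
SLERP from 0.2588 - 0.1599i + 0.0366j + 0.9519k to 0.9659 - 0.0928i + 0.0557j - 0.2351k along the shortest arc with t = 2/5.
0.7603 - 0.1803i + 0.0611j + 0.6211k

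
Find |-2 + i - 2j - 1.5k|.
3.354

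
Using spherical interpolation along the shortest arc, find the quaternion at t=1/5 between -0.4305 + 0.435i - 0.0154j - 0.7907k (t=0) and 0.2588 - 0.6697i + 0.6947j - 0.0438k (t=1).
-0.4428 + 0.5507i - 0.1893j - 0.6818k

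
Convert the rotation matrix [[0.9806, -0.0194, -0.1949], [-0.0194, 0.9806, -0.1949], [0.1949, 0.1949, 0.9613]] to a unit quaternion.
0.9903 + 0.0984i - 0.0984j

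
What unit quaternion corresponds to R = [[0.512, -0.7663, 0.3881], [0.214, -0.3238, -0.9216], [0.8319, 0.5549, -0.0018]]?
0.5446 + 0.6778i - 0.2037j + 0.45k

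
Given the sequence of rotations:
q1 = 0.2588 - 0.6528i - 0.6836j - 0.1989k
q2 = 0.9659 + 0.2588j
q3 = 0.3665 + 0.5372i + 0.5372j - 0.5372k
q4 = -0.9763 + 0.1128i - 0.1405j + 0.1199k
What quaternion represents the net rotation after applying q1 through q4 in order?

q2 · q1 = 0.4269 - 0.682i - 0.5933j - 0.0232k
q3 · q2 · q1 = 0.8291 - 0.3518i + 0.3907j - 0.1902k
q4 · q3 · q2 · q1 = -0.6921 + 0.4169i - 0.5187j + 0.2797k
-0.6921 + 0.4169i - 0.5187j + 0.2797k


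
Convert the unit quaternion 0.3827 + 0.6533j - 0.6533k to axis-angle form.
axis = (0, √2/2, -√2/2), θ = 3π/4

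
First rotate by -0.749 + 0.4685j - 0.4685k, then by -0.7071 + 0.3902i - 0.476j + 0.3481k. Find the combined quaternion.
0.9157 - 0.2323i + 0.2081j + 0.2534k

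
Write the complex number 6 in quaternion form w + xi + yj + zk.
6 + 0i + 0j + 0k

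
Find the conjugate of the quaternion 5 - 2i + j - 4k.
5 + 2i - j + 4k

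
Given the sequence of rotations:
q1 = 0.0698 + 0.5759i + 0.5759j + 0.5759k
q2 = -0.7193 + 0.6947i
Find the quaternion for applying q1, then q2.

q2 · q1 = -0.4503 - 0.3658i - 0.8143j - 0.0142k
-0.4503 - 0.3658i - 0.8143j - 0.0142k


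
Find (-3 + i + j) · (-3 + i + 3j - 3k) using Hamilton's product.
5 - 9i - 9j + 11k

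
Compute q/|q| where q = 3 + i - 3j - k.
0.6708 + 0.2236i - 0.6708j - 0.2236k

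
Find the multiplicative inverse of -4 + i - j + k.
-0.2105 - 0.0526i + 0.0526j - 0.0526k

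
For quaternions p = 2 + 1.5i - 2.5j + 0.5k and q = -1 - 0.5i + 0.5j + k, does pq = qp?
No: pq = -0.5 - 5.25i + 1.75j + k ≠ -0.5 + 0.25i + 5.25j + 2k = qp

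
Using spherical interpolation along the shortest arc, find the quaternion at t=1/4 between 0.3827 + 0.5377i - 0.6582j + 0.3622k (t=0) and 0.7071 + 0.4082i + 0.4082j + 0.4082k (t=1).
0.5447 + 0.5802i - 0.4233j + 0.433k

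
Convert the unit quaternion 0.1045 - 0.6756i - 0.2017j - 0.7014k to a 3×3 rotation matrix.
[[-0.0653, 0.4191, 0.9056], [0.1259, -0.8968, 0.4241], [0.9899, 0.1417, 0.0058]]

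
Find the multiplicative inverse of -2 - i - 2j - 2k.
-0.1538 + 0.0769i + 0.1538j + 0.1538k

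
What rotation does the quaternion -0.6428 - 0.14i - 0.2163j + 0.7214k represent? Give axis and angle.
axis = (-0.1828, -0.2824, 0.9417), θ = 260°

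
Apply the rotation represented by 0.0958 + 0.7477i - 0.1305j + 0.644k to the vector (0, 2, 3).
(2.177, -2.829, -0.506)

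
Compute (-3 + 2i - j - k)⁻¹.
-0.2 - 0.1333i + 0.0667j + 0.0667k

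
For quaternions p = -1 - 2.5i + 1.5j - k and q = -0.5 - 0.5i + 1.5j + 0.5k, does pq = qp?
No: pq = -2.5 + 4i - 0.5j - 3k ≠ -2.5 - 0.5i - 4j + 3k = qp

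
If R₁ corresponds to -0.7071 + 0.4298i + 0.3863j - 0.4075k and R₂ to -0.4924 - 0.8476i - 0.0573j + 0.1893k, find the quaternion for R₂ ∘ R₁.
0.8117 + 0.3379i - 0.4137j - 0.236k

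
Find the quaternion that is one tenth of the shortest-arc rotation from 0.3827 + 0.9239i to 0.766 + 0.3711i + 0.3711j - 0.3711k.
0.4408 + 0.8956i + 0.0423j - 0.0423k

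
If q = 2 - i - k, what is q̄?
2 + i + k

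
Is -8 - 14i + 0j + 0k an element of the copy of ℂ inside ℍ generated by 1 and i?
Yes. The quaternion -8 - 14i has j- and k-coefficients y = z = 0, so it lies in the complex subalgebra spanned by 1 and i.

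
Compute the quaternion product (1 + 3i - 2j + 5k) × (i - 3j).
-9 + 16i + 2j - 7k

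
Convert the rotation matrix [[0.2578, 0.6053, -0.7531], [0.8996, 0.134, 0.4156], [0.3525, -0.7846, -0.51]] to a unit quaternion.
-0.4695 + 0.6391i + 0.5887j - 0.1567k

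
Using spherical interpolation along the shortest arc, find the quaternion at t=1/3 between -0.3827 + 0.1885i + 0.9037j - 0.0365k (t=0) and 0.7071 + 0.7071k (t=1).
-0.6043 + 0.1478i + 0.7087j - 0.3327k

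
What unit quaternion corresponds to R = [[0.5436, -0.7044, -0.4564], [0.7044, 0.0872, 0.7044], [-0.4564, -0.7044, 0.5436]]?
0.7373 - 0.4777i + 0.4777k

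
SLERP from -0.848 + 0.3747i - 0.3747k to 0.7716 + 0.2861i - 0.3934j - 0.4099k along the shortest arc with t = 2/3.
-0.9385 - 0.0638i + 0.3002j + 0.1583k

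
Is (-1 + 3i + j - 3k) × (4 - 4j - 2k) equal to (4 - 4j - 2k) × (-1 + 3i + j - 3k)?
No: pq = -6 - 2i + 14j - 22k ≠ -6 + 26i + 2j + 2k = qp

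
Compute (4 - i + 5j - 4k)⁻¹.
0.069 + 0.0172i - 0.0862j + 0.069k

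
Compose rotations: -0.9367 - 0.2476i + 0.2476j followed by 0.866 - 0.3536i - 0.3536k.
-0.8987 + 0.2043i + 0.302j + 0.2437k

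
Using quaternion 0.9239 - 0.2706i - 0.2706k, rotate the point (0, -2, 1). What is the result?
(-0.854, -0.914, 1.854)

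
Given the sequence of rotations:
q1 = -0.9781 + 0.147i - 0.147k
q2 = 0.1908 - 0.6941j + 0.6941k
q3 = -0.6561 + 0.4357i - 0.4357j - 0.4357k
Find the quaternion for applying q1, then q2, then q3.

q2 · q1 = -0.0846 + 0.1301i + 0.7809j - 0.6049k
q3 · q2 · q1 = 0.0755 + 0.4816i - 0.2686j + 0.8307k
0.0755 + 0.4816i - 0.2686j + 0.8307k


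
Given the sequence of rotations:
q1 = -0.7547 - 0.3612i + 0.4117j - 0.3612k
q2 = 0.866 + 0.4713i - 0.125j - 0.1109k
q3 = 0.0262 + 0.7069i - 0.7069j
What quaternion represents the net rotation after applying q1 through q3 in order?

q2 · q1 = -0.4719 - 0.5777i + 0.6612j - 0.0802k
q3 · q2 · q1 = 0.8634 - 0.292i + 0.4076j + 0.0569k
0.8634 - 0.292i + 0.4076j + 0.0569k


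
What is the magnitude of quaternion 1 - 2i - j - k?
√7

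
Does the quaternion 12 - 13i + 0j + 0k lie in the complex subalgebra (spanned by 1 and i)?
Yes. The quaternion 12 - 13i has j- and k-coefficients y = z = 0, so it lies in the complex subalgebra spanned by 1 and i.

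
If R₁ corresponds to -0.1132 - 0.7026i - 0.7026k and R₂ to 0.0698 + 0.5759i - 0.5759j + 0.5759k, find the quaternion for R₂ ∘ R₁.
0.8014 + 0.2904i + 0.0652j - 0.5189k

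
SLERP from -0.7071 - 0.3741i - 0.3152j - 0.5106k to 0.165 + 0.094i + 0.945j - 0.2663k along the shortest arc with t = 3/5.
-0.476 - 0.2567i - 0.8385j - 0.0667k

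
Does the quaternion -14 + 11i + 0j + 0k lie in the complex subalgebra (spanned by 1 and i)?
Yes. The quaternion -14 + 11i has j- and k-coefficients y = z = 0, so it lies in the complex subalgebra spanned by 1 and i.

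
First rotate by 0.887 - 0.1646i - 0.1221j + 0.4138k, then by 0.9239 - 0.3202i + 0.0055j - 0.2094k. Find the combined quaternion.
0.8541 - 0.4594i + 0.059j + 0.2366k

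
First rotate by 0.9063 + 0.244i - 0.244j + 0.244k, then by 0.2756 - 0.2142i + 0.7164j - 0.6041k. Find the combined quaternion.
0.6242 - 0.0995i + 0.4869j - 0.6028k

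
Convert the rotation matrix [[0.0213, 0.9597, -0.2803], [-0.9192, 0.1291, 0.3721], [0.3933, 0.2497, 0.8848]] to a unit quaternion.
0.7133 - 0.0429i - 0.2361j - 0.6585k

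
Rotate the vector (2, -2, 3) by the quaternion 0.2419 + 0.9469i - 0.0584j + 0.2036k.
(3.311, 0.282, -2.441)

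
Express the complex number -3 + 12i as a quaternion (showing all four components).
-3 + 12i + 0j + 0k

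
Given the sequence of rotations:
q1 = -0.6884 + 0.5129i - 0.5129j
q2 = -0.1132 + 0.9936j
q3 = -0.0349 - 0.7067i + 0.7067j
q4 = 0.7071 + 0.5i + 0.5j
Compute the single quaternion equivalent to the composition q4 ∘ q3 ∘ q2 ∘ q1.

q2 · q1 = 0.5875 - 0.0581i - 0.6259j - 0.5096k
q3 · q2 · q1 = 0.3808 - 0.7733i + 0.0769j + 0.5012k
q4 · q3 · q2 · q1 = 0.6175 - 0.1058i - 0.0058j + 0.7795k
0.6175 - 0.1058i - 0.0058j + 0.7795k


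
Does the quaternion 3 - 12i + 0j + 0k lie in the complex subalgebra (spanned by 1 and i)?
Yes. The quaternion 3 - 12i has j- and k-coefficients y = z = 0, so it lies in the complex subalgebra spanned by 1 and i.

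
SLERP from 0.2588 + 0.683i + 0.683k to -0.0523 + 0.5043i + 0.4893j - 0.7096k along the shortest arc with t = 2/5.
0.2252 + 0.2453i - 0.2658j + 0.9047k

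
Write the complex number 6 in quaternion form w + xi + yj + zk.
6 + 0i + 0j + 0k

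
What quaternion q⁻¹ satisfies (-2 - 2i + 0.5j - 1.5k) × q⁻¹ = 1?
-0.1905 + 0.1905i - 0.0476j + 0.1429k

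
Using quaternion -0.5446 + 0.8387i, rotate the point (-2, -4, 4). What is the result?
(-2, 5.281, 2.027)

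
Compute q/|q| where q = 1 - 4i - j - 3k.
0.1925 - 0.7698i - 0.1925j - 0.5774k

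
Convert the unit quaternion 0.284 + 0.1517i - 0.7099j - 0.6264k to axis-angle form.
axis = (0.1582, -0.7404, -0.6533), θ = 147°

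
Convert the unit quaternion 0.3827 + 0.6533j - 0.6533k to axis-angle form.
axis = (0, √2/2, -√2/2), θ = 3π/4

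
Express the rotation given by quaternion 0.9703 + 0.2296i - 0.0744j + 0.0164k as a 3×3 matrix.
[[0.9884, -0.066, -0.1368], [-0.0023, 0.894, -0.448], [0.1519, 0.4431, 0.8835]]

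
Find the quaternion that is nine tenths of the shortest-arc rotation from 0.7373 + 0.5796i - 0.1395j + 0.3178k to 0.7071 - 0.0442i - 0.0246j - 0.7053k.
0.774 + 0.0355i - 0.0422j - 0.6308k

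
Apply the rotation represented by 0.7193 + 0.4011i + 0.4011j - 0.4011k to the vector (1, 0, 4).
(1.378, -3.85, 0.527)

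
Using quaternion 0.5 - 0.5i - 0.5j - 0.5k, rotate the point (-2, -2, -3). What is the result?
(-2, -3, -2)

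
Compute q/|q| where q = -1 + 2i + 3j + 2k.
-0.2357 + 0.4714i + 0.7071j + 0.4714k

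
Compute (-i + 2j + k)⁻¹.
0.1667i - 0.3333j - 0.1667k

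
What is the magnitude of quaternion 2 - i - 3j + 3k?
√23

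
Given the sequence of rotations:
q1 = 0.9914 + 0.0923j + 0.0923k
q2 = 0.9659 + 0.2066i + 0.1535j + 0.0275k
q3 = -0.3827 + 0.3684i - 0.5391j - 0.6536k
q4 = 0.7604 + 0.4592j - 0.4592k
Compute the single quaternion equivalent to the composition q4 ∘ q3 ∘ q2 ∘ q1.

q2 · q1 = 0.9409 + 0.2165i + 0.2223j + 0.1355k
q3 · q2 · q1 = -0.2314 + 0.336i - 0.7837j - 0.4682k
q4 · q3 · q2 · q1 = -0.0311 - 0.3194i - 0.8565j - 0.4041k
-0.0311 - 0.3194i - 0.8565j - 0.4041k


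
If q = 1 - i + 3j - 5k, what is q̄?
1 + i - 3j + 5k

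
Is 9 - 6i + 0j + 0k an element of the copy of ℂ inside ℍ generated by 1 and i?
Yes. The quaternion 9 - 6i has j- and k-coefficients y = z = 0, so it lies in the complex subalgebra spanned by 1 and i.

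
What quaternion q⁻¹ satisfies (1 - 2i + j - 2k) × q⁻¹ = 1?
0.1 + 0.2i - 0.1j + 0.2k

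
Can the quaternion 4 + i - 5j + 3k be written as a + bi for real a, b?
No. The quaternion 4 + i - 5j + 3k has j-coefficient y = -5 and k-coefficient z = 3, not both zero, so it does not lie in the complex subalgebra spanned by 1 and i.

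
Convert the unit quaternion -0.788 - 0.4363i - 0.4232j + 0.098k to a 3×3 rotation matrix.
[[0.6226, 0.5237, 0.5814], [0.2148, 0.6001, -0.7706], [-0.7525, 0.6047, 0.2611]]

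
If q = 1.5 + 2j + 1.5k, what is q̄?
1.5 - 2j - 1.5k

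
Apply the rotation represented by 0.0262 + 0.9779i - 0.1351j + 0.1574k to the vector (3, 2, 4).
(3.4, -3.067, -2.834)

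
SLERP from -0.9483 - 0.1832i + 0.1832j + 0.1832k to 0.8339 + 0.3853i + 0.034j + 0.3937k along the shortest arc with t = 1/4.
-0.9595 - 0.2456i + 0.133j + 0.0364k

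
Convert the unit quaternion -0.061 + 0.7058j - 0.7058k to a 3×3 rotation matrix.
[[-0.9926, -0.0861, -0.0861], [0.0861, 0.0037, -0.9963], [0.0861, -0.9963, 0.0037]]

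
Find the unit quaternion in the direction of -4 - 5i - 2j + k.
-0.5898 - 0.7372i - 0.2949j + 0.1474k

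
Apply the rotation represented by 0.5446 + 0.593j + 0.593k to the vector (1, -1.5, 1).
(1.208, 0.904, -1.404)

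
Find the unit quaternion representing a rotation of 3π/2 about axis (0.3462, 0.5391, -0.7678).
-0.7071 + 0.2448i + 0.3812j - 0.5429k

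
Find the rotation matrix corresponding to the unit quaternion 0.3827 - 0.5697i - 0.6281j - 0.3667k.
[[-0.058, 0.9963, -0.0629], [0.435, 0.0819, 0.8967], [0.8986, 0.0246, -0.4381]]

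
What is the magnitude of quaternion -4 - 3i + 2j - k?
√30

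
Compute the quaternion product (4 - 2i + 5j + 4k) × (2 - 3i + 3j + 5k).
-33 - 3i + 20j + 37k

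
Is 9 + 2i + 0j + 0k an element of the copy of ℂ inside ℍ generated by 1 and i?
Yes. The quaternion 9 + 2i has j- and k-coefficients y = z = 0, so it lies in the complex subalgebra spanned by 1 and i.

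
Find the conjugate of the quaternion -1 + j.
-1 - j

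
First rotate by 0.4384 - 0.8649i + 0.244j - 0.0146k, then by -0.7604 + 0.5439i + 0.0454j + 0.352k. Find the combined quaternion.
0.1311 + 0.8096i - 0.4621j + 0.3374k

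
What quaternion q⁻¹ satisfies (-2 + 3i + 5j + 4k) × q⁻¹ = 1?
-0.037 - 0.0556i - 0.0926j - 0.0741k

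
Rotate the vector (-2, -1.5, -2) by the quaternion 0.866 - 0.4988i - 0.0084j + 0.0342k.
(-1.821, -2.612, 0.331)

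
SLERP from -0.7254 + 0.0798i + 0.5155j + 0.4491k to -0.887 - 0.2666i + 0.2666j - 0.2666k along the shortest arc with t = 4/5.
-0.9092 - 0.2057i + 0.3408j - 0.1219k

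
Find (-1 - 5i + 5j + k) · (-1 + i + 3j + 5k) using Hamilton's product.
-14 + 26i + 18j - 26k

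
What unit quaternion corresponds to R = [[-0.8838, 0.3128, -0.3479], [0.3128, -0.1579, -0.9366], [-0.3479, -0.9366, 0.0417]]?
-0.241i - 0.6489j + 0.7217k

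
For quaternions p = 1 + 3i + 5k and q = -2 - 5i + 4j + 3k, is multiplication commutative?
No: pq = -2 - 31i - 30j + 5k ≠ -2 + 9i + 38j - 19k = qp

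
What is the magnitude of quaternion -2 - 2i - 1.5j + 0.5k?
3.24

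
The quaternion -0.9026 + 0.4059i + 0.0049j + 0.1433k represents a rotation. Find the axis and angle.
axis = (0.9429, 0.0114, 0.3329), θ = 309°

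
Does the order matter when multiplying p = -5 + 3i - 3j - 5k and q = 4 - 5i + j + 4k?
Yes: pq = 18 + 30i - 4j - 52k ≠ 18 + 44i - 30j - 28k = qp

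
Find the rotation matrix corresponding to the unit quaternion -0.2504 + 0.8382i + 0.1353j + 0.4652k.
[[0.5306, 0.4598, 0.7121], [-0.0062, -0.838, 0.5457], [0.8476, -0.2939, -0.4418]]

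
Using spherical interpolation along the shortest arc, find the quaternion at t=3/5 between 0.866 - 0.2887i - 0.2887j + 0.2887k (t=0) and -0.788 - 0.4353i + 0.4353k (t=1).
0.9633 + 0.1623i - 0.1392j - 0.1623k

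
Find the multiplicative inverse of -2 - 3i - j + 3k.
-0.087 + 0.1304i + 0.0435j - 0.1304k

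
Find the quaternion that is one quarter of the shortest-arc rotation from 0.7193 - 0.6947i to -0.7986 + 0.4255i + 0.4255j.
0.7584 - 0.6423i - 0.1109j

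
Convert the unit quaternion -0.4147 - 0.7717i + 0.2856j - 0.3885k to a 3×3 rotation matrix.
[[0.535, -0.763, 0.3627], [-0.1186, -0.4929, -0.862], [0.8365, 0.4181, -0.3542]]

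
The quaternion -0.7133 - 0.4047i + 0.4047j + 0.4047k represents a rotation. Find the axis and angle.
axis = (-√3/3, √3/3, √3/3), θ = 271°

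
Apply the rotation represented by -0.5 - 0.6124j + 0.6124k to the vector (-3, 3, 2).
(4.562, 1.087, 0.087)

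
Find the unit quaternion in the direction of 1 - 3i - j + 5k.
0.1667 - 0.5i - 0.1667j + 0.8333k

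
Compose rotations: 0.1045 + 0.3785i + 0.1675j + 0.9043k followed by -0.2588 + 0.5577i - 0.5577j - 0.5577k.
0.3596 - 0.4506i - 0.817j + 0.0122k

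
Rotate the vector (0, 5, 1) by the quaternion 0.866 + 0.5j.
(0.866, 5, 0.5)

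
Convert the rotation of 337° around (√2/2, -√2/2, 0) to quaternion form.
-0.9799 + 0.141i - 0.141j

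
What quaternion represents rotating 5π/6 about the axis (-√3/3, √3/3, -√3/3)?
0.2588 - 0.5577i + 0.5577j - 0.5577k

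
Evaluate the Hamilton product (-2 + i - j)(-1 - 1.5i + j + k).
4.5 + i - 2j - 2.5k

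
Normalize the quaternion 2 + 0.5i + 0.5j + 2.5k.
0.61 + 0.1525i + 0.1525j + 0.7625k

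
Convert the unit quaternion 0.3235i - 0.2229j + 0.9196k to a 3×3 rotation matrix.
[[-0.7907, -0.1442, 0.595], [-0.1442, -0.9006, -0.41], [0.595, -0.41, 0.6913]]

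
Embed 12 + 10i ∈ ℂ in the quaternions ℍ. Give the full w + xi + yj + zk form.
12 + 10i + 0j + 0k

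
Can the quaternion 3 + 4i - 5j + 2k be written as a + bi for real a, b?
No. The quaternion 3 + 4i - 5j + 2k has j-coefficient y = -5 and k-coefficient z = 2, not both zero, so it does not lie in the complex subalgebra spanned by 1 and i.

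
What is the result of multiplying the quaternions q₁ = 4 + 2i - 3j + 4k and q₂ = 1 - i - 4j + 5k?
-26 - i - 33j + 13k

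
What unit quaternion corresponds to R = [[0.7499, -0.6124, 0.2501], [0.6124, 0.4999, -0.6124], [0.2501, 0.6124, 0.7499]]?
0.866 + 0.3536i + 0.3536k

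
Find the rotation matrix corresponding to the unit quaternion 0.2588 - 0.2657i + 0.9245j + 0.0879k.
[[-0.7249, -0.5368, 0.4318], [-0.4458, 0.8434, 0.3001], [-0.5252, 0.025, -0.8506]]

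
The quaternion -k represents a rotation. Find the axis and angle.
axis = (0, 0, -1), θ = π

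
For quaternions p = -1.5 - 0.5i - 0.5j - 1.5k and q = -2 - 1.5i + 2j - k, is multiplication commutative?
No: pq = 1.75 + 6.75i - 0.25j + 2.75k ≠ 1.75 - 0.25i - 3.75j + 6.25k = qp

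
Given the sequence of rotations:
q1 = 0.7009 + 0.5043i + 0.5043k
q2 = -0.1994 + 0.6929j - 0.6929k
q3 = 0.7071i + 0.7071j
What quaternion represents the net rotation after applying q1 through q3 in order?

q2 · q1 = 0.2097 + 0.2489i + 0.1362j - 0.9356k
q3 · q2 · q1 = -0.2723 - 0.5133i + 0.8098j - 0.0797k
-0.2723 - 0.5133i + 0.8098j - 0.0797k


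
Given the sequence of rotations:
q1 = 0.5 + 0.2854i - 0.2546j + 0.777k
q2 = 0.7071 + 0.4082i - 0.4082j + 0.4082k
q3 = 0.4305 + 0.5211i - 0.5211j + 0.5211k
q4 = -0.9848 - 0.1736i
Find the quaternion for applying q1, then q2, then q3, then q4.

q2 · q1 = -0.184 + 0.1927i - 0.5848j + 0.7661k
q3 · q2 · q1 = -0.8836 - 0.1074i - 0.4547j + 0.0296k
q4 · q3 · q2 · q1 = 0.8515 + 0.2592i + 0.4529j + 0.0498k
0.8515 + 0.2592i + 0.4529j + 0.0498k


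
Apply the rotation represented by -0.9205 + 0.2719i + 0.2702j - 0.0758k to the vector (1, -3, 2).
(-0.257, -1.316, 3.493)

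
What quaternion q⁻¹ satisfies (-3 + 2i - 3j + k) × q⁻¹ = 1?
-0.1304 - 0.087i + 0.1304j - 0.0435k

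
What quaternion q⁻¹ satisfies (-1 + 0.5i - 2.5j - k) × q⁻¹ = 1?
-0.1176 - 0.0588i + 0.2941j + 0.1176k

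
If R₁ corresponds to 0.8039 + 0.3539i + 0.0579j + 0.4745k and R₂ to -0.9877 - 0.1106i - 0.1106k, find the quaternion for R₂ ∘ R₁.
-0.7024 - 0.4321i - 0.0438j - 0.564k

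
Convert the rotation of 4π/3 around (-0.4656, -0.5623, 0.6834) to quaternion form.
-0.5 - 0.4032i - 0.487j + 0.5918k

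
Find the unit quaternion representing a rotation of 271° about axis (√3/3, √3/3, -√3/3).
-0.7133 + 0.4047i + 0.4047j - 0.4047k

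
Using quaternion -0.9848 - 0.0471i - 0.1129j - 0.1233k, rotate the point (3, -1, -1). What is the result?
(2.831, -0.14, -1.723)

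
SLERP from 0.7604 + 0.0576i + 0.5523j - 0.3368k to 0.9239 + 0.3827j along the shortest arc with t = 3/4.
0.8973 + 0.0148i + 0.4327j - 0.0865k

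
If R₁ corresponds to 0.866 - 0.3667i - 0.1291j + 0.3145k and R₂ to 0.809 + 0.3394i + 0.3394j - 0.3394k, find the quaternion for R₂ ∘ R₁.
0.9756 + 0.0602i + 0.2072j + 0.0412k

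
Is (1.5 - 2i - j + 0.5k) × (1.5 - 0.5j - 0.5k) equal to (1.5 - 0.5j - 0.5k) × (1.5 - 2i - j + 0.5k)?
No: pq = 2 - 2.25i - 3.25j + k ≠ 2 - 3.75i - 1.25j - k = qp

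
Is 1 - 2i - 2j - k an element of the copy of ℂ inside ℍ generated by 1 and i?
No. The quaternion 1 - 2i - 2j - k has j-coefficient y = -2 and k-coefficient z = -1, not both zero, so it does not lie in the complex subalgebra spanned by 1 and i.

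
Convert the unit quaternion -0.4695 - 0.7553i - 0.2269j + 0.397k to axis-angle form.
axis = (-0.8554, -0.257, 0.4496), θ = 236°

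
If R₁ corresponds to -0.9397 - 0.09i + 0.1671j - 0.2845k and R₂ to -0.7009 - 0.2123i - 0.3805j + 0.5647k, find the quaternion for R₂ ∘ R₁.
0.8638 + 0.2765i + 0.1292j - 0.401k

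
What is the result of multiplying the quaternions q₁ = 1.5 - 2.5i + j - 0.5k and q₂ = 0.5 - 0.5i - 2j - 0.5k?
1.25 - 3.5i - 3.5j + 4.5k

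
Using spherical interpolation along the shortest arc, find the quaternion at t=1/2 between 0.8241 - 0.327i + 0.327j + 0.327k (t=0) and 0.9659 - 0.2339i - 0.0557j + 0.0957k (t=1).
0.9218 - 0.2888i + 0.1397j + 0.2177k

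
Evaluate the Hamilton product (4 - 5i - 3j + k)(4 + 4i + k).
35 - 7i - 3j + 20k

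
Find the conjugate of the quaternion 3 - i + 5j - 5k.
3 + i - 5j + 5k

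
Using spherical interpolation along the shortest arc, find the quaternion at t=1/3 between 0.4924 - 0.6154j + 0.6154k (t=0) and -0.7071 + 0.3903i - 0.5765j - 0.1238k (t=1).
0.7556 - 0.1877i - 0.2421j + 0.5789k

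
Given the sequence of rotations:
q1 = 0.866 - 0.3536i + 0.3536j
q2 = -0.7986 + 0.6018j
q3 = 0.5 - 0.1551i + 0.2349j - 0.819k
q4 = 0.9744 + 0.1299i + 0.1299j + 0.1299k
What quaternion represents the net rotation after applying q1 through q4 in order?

q2 · q1 = -0.9044 + 0.2824i + 0.2388j + 0.2128k
q3 · q2 · q1 = -0.2902 + 0.527i - 0.2913j + 0.7437k
q4 · q3 · q2 · q1 = -0.41 + 0.6103i - 0.3497j + 0.5807k
-0.41 + 0.6103i - 0.3497j + 0.5807k


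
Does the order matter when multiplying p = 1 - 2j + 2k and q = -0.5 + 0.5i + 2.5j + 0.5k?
Yes: pq = 3.5 - 5.5i + 4.5j + 0.5k ≠ 3.5 + 6.5i + 2.5j - 1.5k = qp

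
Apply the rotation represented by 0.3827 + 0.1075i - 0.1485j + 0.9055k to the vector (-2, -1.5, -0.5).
(2.415, -0.152, -0.803)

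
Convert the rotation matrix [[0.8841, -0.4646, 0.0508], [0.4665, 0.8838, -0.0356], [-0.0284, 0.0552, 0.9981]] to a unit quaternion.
0.9703 + 0.0234i + 0.0204j + 0.2399k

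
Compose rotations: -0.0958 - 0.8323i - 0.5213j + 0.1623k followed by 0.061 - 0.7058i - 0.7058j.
-0.9612 - 0.0977i + 0.1504j - 0.2096k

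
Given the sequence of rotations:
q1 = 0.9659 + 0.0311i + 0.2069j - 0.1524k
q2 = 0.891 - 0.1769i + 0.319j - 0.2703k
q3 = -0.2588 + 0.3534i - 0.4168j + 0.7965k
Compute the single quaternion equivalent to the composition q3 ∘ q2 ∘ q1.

q2 · q1 = 0.7589 - 0.1358i + 0.4571j - 0.4434k
q3 · q2 · q1 = 0.3953 + 0.1241i - 0.3861j + 0.8242k
0.3953 + 0.1241i - 0.3861j + 0.8242k
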